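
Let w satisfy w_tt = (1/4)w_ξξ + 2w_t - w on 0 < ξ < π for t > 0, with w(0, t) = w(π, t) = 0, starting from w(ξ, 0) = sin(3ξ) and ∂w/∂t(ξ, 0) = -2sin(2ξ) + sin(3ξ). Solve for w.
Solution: Substitute w = exp(t)u.
Then w_t = exp(t)(u_t + u), w_tt = exp(t)(u_tt + 2u_t + u), w_ξξ = exp(t)u_ξξ; substituting and dividing by exp(t), the lower-order terms cancel: u_tt = (1/4)u_ξξ (standard wave equation).
Data for u: u(ξ,0) = w(ξ,0) = sin(3ξ); u_t(ξ,0) = w_t(ξ,0) - w(ξ,0) = -2sin(2ξ). The boundary conditions carry over: u(0,t) = u(π,t) = 0.
Separating variables: u = Σ [A_n cos(ω_n t) + B_n sin(ω_n t)] sin(nξ), ω_n = n/2. From ICs (B_n = velocity coefficient / ω_n): A_3=1, B_2=-2.
So u(ξ,t) = -2sin(t)sin(2ξ) + sin(3ξ)cos(3t/2), and w(ξ,t) = exp(t)u(ξ,t).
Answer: w(ξ, t) = -2exp(t)sin(t)sin(2ξ) + exp(t)sin(3ξ)cos(3t/2)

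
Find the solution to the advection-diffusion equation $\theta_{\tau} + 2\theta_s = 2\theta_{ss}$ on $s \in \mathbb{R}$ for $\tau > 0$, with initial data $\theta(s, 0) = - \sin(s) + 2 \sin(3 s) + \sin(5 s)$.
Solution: Moving frame: $\eta = s - 2\tau$, $\sigma = \tau$, $\theta = u(\eta,\sigma)$, so $\theta_{\tau} = u_{\sigma} - 2u_{\eta}$ and $\theta_{ss} = u_{\eta\eta}$.
Hence $\theta_{\tau} + 2\theta_s = u_{\sigma}$ and the PDE becomes the heat equation $u_{\sigma} = 2u_{\eta\eta}$ on $\eta \in \mathbb{R}$.
Initial data: $u(\eta,0) = \theta(\eta,0) = - \sin(\eta) + 2 \sin(3 \eta) + \sin(5 \eta)$. Each mode $\sin(n\eta)$ decays as $e^{-2n^2\sigma}$ on $\mathbb{R}$, so $u(\eta,\sigma) = \sum c_n e^{-2n^2\sigma} \sin(n\eta)$ with $c_1=-1, c_3=2, c_5=1$: $u(\eta,\sigma) = - e^{-2 \sigma} \sin(\eta) + 2 e^{-18 \sigma} \sin(3 \eta) + e^{-50 \sigma} \sin(5 \eta)$.
Substituting back: $\theta(s,\tau) = u(s - 2\tau, \tau)$.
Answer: $\theta(s, \tau) = e^{-2 \tau} \sin(2 \tau - s) - 2 e^{-18 \tau} \sin(6 \tau - 3 s) -  e^{-50 \tau} \sin(10 \tau - 5 s)$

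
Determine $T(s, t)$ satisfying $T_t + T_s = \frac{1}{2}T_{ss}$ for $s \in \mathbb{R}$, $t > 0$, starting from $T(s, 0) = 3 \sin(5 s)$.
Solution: Change to a moving frame: let $\eta = s - t$, $\sigma = t$ and write $T(s,t) = u(\eta,\sigma)$.
By the chain rule $T_t = u_{\sigma} - u_{\eta}$, $T_s = u_{\eta}$, $T_{ss} = u_{\eta\eta}$.
Then $T_t + T_s = u_{\sigma}$: the advection term cancels and the PDE becomes the heat equation $u_{\sigma} = \frac{1}{2}u_{\eta\eta}$ on $\eta \in \mathbb{R}$.
Initial data: $u(\eta,0) = T(\eta,0) = 3 \sin(5 \eta)$.
On $\eta \in \mathbb{R}$ each mode satisfies $(\sin(n\eta))'' = -n^2 \sin(n\eta)$, so $e^{-n^2\sigma/2} \sin(n\eta)$ solves the heat equation; by superposition $u(\eta,\sigma) = \sum c_n e^{-n^2\sigma/2} \sin(n\eta)$.
Reading off the coefficients: $c_5=3$, so $u(\eta,\sigma) = 3 e^{-25 \sigma/2} \sin(5 \eta)$.
Substituting back $\eta = s - t$, $\sigma = t$: $T(s,t) = u(s - t, t)$.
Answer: $T(s, t) = 3 e^{-25 t/2} \sin(5 s - 5 t)$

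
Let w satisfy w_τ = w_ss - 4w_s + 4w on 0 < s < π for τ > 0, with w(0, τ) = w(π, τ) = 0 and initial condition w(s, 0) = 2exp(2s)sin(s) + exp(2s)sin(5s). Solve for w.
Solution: Substitute w = exp(2s)u.
Then w_s = exp(2s)(u_s + 2u), w_ss = exp(2s)(u_ss + 4u_s + 4u), w_τ = exp(2s)u_τ; substituting and dividing by exp(2s), the lower-order terms cancel: u_τ = u_ss (standard heat equation).
Data for u: u(s,0) = exp(-2s)w(s,0) = 2sin(s) + sin(5s). The boundary conditions carry over: u(0,τ) = u(π,τ) = 0.
Separating variables: u = Σ c_n exp(-n²τ) sin(ns). From u(s,0) = 2sin(s) + sin(5s): c_1=2, c_5=1.
So u(s,τ) = 2exp(-τ)sin(s) + exp(-25τ)sin(5s), and w(s,τ) = exp(2s)u(s,τ).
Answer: w(s, τ) = 2exp(2s)exp(-τ)sin(s) + exp(2s)exp(-25τ)sin(5s)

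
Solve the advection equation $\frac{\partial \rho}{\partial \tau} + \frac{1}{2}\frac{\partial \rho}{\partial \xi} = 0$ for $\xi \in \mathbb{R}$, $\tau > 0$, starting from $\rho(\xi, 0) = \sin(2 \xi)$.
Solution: By method of characteristics (waves move right with speed 1/2):
Along characteristics $\xi - \frac{1}{2}\tau =$ const, $\rho$ is constant, so $\rho(\xi,\tau) = f(\xi - \frac{1}{2}\tau)$ with $f = \rho( \cdot , 0)$.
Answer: $\rho(\xi, \tau) = - \sin(\tau - 2 \xi)$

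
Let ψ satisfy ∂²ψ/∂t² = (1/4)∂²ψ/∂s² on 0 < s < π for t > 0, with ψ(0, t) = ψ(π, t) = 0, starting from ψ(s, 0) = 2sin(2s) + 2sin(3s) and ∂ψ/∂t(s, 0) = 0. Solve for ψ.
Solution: Using separation of variables ψ = X(s)T(t):
Eigenfunctions: sin(ns), n = 1, 2, 3, ...
General solution: ψ(s, t) = Σ [A_n cos(n t/2) + B_n sin(n t/2)] sin(ns)
From ψ(s,0) = 2sin(2s) + 2sin(3s): A_2=2, A_3=2. From ψ_t(s,0) = 0: all B_n = 0.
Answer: ψ(s, t) = 2sin(2s)cos(t) + 2sin(3s)cos(3t/2)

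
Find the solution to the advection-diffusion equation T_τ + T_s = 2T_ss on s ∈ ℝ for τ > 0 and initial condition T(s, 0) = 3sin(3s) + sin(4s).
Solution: Moving frame: η = s - τ, σ = τ, T = u(η,σ), so T_τ = u_σ - u_η and T_ss = u_ηη.
Hence T_τ + T_s = u_σ and the PDE becomes the heat equation u_σ = 2u_ηη on η ∈ ℝ.
Initial data: u(η,0) = T(η,0) = 3sin(3η) + sin(4η). Each mode sin(nη) decays as exp(-2n²σ) on ℝ, so u(η,σ) = Σ c_n exp(-2n²σ) sin(nη) with c_3=3, c_4=1: u(η,σ) = 3exp(-18σ)sin(3η) + exp(-32σ)sin(4η).
Substituting back: T(s,τ) = u(s - τ, τ).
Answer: T(s, τ) = 3exp(-18τ)sin(3s - 3τ) + exp(-32τ)sin(4s - 4τ)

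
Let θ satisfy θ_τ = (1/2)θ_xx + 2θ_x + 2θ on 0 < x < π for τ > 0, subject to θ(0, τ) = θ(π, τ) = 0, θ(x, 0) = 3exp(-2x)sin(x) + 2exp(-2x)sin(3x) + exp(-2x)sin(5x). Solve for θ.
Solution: Substitute θ = exp(-2x)u, i.e. u = exp(2x)θ.
By the product rule, θ_x = exp(-2x)(u_x - 2u), θ_xx = exp(-2x)(u_xx - 4u_x + 4u), θ_τ = exp(-2x)u_τ.
Substituting into the PDE and dividing by exp(-2x): u_τ = (1/2)(u_xx - 4u_x + 4u) + 2(u_x - 2u) + 2u.
The lower-order terms cancel, leaving the standard heat equation u_τ = (1/2)u_xx.
Initial data for u: u(x,0) = exp(2x)θ(x,0) = 3sin(x) + 2sin(3x) + sin(5x). The boundary conditions carry over: u(0,τ) = u(π,τ) = 0.
Solve for u:
  Using separation of variables u = X(x)G(τ):
  Eigenfunctions: sin(nx), n = 1, 2, 3, ...
  General solution: u(x, τ) = Σ c_n sin(nx) exp(-n² τ/2)
  Matching u(x,0) = 3sin(x) + 2sin(3x) + sin(5x) term by term: c_1=3, c_3=2, c_5=1.
Hence u(x,τ) = 3exp(-τ/2)sin(x) + 2exp(-9τ/2)sin(3x) + exp(-25τ/2)sin(5x).
Transform back: θ(x,τ) = exp(-2x)u(x,τ).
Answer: θ(x, τ) = 3exp(-2x)exp(-τ/2)sin(x) + 2exp(-2x)exp(-9τ/2)sin(3x) + exp(-2x)exp(-25τ/2)sin(5x)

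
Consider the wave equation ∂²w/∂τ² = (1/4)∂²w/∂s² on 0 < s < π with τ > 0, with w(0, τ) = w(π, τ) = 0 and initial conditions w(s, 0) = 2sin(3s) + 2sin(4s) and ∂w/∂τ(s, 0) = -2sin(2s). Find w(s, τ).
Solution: Using separation of variables w = X(s)T(τ):
Eigenfunctions: sin(ns), n = 1, 2, 3, ...
General solution: w(s, τ) = Σ [A_n cos(n τ/2) + B_n sin(n τ/2)] sin(ns)
From w(s,0) = 2sin(3s) + 2sin(4s): A_3=2, A_4=2. From w_τ(s,0) = -2sin(2s), using w_τ(s,0) = Σ ω_n B_n sin(ns) with ω_n = n/2: B_2 = (-2)/1 = -2.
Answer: w(s, τ) = -2sin(2s)sin(τ) + 2sin(3s)cos(3τ/2) + 2sin(4s)cos(2τ)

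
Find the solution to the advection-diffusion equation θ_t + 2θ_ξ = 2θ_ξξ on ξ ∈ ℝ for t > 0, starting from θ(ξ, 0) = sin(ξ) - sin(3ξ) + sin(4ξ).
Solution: Moving frame: η = ξ - 2t, σ = t, θ = u(η,σ), so θ_t = u_σ - 2u_η and θ_ξξ = u_ηη.
Hence θ_t + 2θ_ξ = u_σ and the PDE becomes the heat equation u_σ = 2u_ηη on η ∈ ℝ.
Initial data: u(η,0) = θ(η,0) = sin(η) - sin(3η) + sin(4η). Each mode sin(nη) decays as exp(-2n²σ) on ℝ, so u(η,σ) = Σ c_n exp(-2n²σ) sin(nη) with c_1=1, c_3=-1, c_4=1: u(η,σ) = exp(-2σ)sin(η) - exp(-18σ)sin(3η) + exp(-32σ)sin(4η).
Substituting back: θ(ξ,t) = u(ξ - 2t, t).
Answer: θ(ξ, t) = -exp(-2t)sin(2t - ξ) + exp(-18t)sin(6t - 3ξ) - exp(-32t)sin(8t - 4ξ)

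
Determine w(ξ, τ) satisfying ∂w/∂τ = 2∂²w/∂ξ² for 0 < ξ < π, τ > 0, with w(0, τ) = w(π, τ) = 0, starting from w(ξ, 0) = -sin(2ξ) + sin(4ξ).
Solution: Using separation of variables w = X(ξ)T(τ):
Eigenfunctions: sin(nξ), n = 1, 2, 3, ...
General solution: w(ξ, τ) = Σ c_n sin(nξ) exp(-2n² τ)
Matching w(ξ,0) = -sin(2ξ) + sin(4ξ) term by term: c_2=-1, c_4=1.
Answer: w(ξ, τ) = -exp(-8τ)sin(2ξ) + exp(-32τ)sin(4ξ)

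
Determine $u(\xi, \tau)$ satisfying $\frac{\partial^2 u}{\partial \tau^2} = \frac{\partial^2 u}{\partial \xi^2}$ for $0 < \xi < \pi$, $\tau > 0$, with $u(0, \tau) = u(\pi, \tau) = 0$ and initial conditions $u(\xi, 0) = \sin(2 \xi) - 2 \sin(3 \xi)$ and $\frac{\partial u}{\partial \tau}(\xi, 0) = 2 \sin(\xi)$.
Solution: Separating variables: $u = \sum [A_n \cos(\omega_n \tau) + B_n \sin(\omega_n \tau)] \sin(n\xi)$, $\omega_n = n$. From ICs ($B_n$ = velocity coefficient / $\omega_n$): $A_2=1, A_3=-2, B_1=2$.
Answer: $u(\xi, \tau) = 2 \sin(\tau) \sin(\xi) + \sin(2 \xi) \cos(2 \tau) - 2 \sin(3 \xi) \cos(3 \tau)$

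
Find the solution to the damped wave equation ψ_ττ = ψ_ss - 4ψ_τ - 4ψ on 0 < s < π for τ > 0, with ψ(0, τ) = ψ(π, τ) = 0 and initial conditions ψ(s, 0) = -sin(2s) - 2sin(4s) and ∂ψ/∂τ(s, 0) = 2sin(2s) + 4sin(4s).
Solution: Substitute ψ = exp(-2τ)u.
Then ψ_τ = exp(-2τ)(u_τ - 2u), ψ_ττ = exp(-2τ)(u_ττ - 4u_τ + 4u), ψ_ss = exp(-2τ)u_ss; substituting and dividing by exp(-2τ), the lower-order terms cancel: u_ττ = u_ss (standard wave equation).
Data for u: u(s,0) = ψ(s,0) = -sin(2s) - 2sin(4s); u_τ(s,0) = ψ_τ(s,0) + 2ψ(s,0) = 0. The boundary conditions carry over: u(0,τ) = u(π,τ) = 0.
Separating variables: u = Σ [A_n cos(ω_n τ) + B_n sin(ω_n τ)] sin(ns), ω_n = n. From ICs: A_2=-1, A_4=-2.
So u(s,τ) = -sin(2s)cos(2τ) - 2sin(4s)cos(4τ), and ψ(s,τ) = exp(-2τ)u(s,τ).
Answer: ψ(s, τ) = -exp(-2τ)sin(2s)cos(2τ) - 2exp(-2τ)sin(4s)cos(4τ)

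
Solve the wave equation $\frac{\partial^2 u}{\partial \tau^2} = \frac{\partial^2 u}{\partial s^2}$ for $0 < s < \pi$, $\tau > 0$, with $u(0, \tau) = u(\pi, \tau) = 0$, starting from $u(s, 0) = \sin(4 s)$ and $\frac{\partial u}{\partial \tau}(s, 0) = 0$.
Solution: Using separation of variables $u = X(s)T(\tau)$:
Eigenfunctions: $\sin(ns)$, $n = 1, 2, 3, \ldots$
General solution: $u(s, \tau) = \sum [A_n \cos(n \tau) + B_n \sin(n \tau)] \sin(ns)$
From $u(s,0) = \sin(4 s)$: $A_4=1$. From $u_{\tau}(s,0) = 0$: all $B_n = 0$.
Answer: $u(s, \tau) = \sin(4 s) \cos(4 \tau)$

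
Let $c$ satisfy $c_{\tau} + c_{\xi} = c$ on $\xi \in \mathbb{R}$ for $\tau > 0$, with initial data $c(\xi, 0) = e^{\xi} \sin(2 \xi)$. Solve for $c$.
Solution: Substitute $c = e^{\xi}u$, i.e. $u = e^{-\xi}c$.
By the product rule, $c_{\xi} = e^{\xi}(u_{\xi} + u)$, $c_{\tau} = e^{\xi}u_{\tau}$.
Substituting into the PDE and dividing by $e^{\xi}$: $u_{\tau} + (u_{\xi} + u) = u$.
The lower-order terms cancel, leaving the standard advection equation $u_{\tau} + u_{\xi} = 0$.
Initial data for $u$: $u(\xi,0) = e^{-\xi}c(\xi,0) = \sin(2 \xi)$.
Solve for $u$:
  By method of characteristics (waves move right with speed 1):
  Along characteristics $\xi - \tau =$ const, $u$ is constant, so $u(\xi,\tau) = f(\xi - \tau)$ with $f = u( \cdot , 0)$.
Hence $u(\xi,\tau) = \sin(2 \xi - 2 \tau)$.
Transform back: $c(\xi,\tau) = e^{\xi}u(\xi,\tau)$.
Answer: $c(\xi, \tau) = - e^{\xi} \sin(2 \tau - 2 \xi)$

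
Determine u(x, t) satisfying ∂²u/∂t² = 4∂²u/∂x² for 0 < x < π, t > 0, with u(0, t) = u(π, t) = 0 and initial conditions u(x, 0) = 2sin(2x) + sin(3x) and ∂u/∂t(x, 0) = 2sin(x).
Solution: Separating variables: u = Σ [A_n cos(ω_n t) + B_n sin(ω_n t)] sin(nx), ω_n = 2n. From ICs (B_n = velocity coefficient / ω_n): A_2=2, A_3=1, B_1=1.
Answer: u(x, t) = sin(2t)sin(x) + 2sin(2x)cos(4t) + sin(3x)cos(6t)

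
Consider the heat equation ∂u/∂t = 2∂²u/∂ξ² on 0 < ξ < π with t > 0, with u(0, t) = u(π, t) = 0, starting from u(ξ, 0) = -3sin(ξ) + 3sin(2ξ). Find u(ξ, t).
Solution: Using separation of variables u = X(ξ)T(t):
Eigenfunctions: sin(nξ), n = 1, 2, 3, ...
General solution: u(ξ, t) = Σ c_n sin(nξ) exp(-2n² t)
Matching u(ξ,0) = -3sin(ξ) + 3sin(2ξ) term by term: c_1=-3, c_2=3.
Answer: u(ξ, t) = -3exp(-2t)sin(ξ) + 3exp(-8t)sin(2ξ)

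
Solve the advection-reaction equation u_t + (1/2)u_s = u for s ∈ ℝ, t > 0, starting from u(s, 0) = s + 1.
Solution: Substitute u = exp(t)w.
Then u_t = exp(t)(w_t + w), u_s = exp(t)w_s; substituting and dividing by exp(t), the lower-order terms cancel: w_t + (1/2)w_s = 0 (standard advection equation).
Data for w: w(s,0) = u(s,0) = s + 1.
By characteristics (ds/dt = 1/2), w(s,t) = f(s - (1/2)t) with f = w(·, 0).
So w(s,t) = s - (1/2)t + 1, and u(s,t) = exp(t)w(s,t).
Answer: u(s, t) = sexp(t) - (1/2)texp(t) + exp(t)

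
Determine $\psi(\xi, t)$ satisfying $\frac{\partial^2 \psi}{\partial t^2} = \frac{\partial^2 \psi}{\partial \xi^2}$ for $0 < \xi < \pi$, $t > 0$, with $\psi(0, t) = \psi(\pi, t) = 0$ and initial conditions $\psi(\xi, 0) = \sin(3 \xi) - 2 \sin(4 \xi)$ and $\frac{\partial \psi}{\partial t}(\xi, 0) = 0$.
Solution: Using separation of variables $\psi = X(\xi)T(t)$:
Eigenfunctions: $\sin(n\xi)$, $n = 1, 2, 3, \ldots$
General solution: $\psi(\xi, t) = \sum [A_n \cos(n t) + B_n \sin(n t)] \sin(n\xi)$
From $\psi(\xi,0) = \sin(3 \xi) - 2 \sin(4 \xi)$: $A_3=1, A_4=-2$. From $\psi_t(\xi,0) = 0$: all $B_n = 0$.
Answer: $\psi(\xi, t) = \sin(3 \xi) \cos(3 t) - 2 \sin(4 \xi) \cos(4 t)$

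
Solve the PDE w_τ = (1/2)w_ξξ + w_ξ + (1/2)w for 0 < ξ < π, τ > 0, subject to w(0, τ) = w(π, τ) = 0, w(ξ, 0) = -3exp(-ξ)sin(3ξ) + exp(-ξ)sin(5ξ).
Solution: Substitute w = exp(-ξ)u, i.e. u = exp(ξ)w.
By the product rule, w_ξ = exp(-ξ)(u_ξ - u), w_ξξ = exp(-ξ)(u_ξξ - 2u_ξ + u), w_τ = exp(-ξ)u_τ.
Substituting into the PDE and dividing by exp(-ξ): u_τ = (1/2)(u_ξξ - 2u_ξ + u) + (u_ξ - u) + (1/2)u.
The lower-order terms cancel, leaving the standard heat equation u_τ = (1/2)u_ξξ.
Initial data for u: u(ξ,0) = exp(ξ)w(ξ,0) = -3sin(3ξ) + sin(5ξ). The boundary conditions carry over: u(0,τ) = u(π,τ) = 0.
Solve for u:
  Using separation of variables u = X(ξ)T(τ):
  Eigenfunctions: sin(nξ), n = 1, 2, 3, ...
  General solution: u(ξ, τ) = Σ c_n sin(nξ) exp(-n² τ/2)
  Matching u(ξ,0) = -3sin(3ξ) + sin(5ξ) term by term: c_3=-3, c_5=1.
Hence u(ξ,τ) = -3exp(-9τ/2)sin(3ξ) + exp(-25τ/2)sin(5ξ).
Transform back: w(ξ,τ) = exp(-ξ)u(ξ,τ).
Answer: w(ξ, τ) = -3exp(-ξ)exp(-9τ/2)sin(3ξ) + exp(-ξ)exp(-25τ/2)sin(5ξ)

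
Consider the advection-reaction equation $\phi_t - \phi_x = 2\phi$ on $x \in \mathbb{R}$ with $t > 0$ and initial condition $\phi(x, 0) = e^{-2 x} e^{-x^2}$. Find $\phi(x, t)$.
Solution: Substitute $\phi = e^{-2x}u$, i.e. $u = e^{2x}\phi$.
By the product rule, $\phi_x = e^{-2x}(u_x - 2u)$, $\phi_t = e^{-2x}u_t$.
Substituting into the PDE and dividing by $e^{-2x}$: $u_t - (u_x - 2u) = 2u$.
The lower-order terms cancel, leaving the standard advection equation $u_t - u_x = 0$.
Initial data for $u$: $u(x,0) = e^{2x}\phi(x,0) = e^{-x^2}$.
Solve for $u$:
  By method of characteristics (waves move left with speed 1):
  Along characteristics $x + t =$ const, $u$ is constant, so $u(x,t) = f(x + t)$ with $f = u( \cdot , 0)$.
Hence $u(x,t) = e^{-(t + x)^2}$.
Transform back: $\phi(x,t) = e^{-2x}u(x,t)$.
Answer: $\phi(x, t) = e^{-2 x} e^{-(t + x)^2}$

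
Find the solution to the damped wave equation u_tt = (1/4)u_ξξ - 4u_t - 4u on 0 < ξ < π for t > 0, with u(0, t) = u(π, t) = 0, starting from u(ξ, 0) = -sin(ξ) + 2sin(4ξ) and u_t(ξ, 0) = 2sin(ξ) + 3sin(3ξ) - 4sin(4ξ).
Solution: Substitute u = exp(-2t)w, i.e. w = exp(2t)u.
By the product rule, u_t = exp(-2t)(w_t - 2w), u_tt = exp(-2t)(w_tt - 4w_t + 4w), u_ξξ = exp(-2t)w_ξξ.
Substituting into the PDE and dividing by exp(-2t): w_tt - 4w_t + 4w = (1/4)w_ξξ - 4(w_t - 2w) - 4w.
The lower-order terms cancel, leaving the standard wave equation w_tt = (1/4)w_ξξ.
Initial data for w: w(ξ,0) = u(ξ,0) = -sin(ξ) + 2sin(4ξ); w_t(ξ,0) = u_t(ξ,0) + 2u(ξ,0) = 3sin(3ξ). The boundary conditions carry over: w(0,t) = w(π,t) = 0.
Solve for w:
  Using separation of variables w = X(ξ)T(t):
  Eigenfunctions: sin(nξ), n = 1, 2, 3, ...
  General solution: w(ξ, t) = Σ [A_n cos(n t/2) + B_n sin(n t/2)] sin(nξ)
  From w(ξ,0) = -sin(ξ) + 2sin(4ξ): A_1=-1, A_4=2. From w_t(ξ,0) = 3sin(3ξ), using w_t(ξ,0) = Σ ω_n B_n sin(nξ) with ω_n = n/2: B_3 = 3/(3/2) = 2.
Hence w(ξ,t) = 2sin(3t/2)sin(3ξ) - sin(ξ)cos(t/2) + 2sin(4ξ)cos(2t).
Transform back: u(ξ,t) = exp(-2t)w(ξ,t).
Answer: u(ξ, t) = 2exp(-2t)sin(3t/2)sin(3ξ) - exp(-2t)sin(ξ)cos(t/2) + 2exp(-2t)sin(4ξ)cos(2t)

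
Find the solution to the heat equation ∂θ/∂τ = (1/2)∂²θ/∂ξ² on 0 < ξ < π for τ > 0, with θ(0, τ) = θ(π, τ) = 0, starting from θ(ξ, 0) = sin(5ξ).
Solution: Separating variables: θ = Σ c_n exp(-n²τ/2) sin(nξ). From θ(ξ,0) = sin(5ξ): c_5=1.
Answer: θ(ξ, τ) = exp(-25τ/2)sin(5ξ)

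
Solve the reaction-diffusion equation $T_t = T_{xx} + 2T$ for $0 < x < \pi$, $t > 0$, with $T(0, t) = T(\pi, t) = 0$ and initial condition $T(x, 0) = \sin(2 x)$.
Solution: Substitute $T = e^{2t}u$.
Then $T_t = e^{2t}(u_t + 2u)$, $T_{xx} = e^{2t}u_{xx}$; substituting and dividing by $e^{2t}$, the lower-order terms cancel: $u_t = u_{xx}$ (standard heat equation).
Data for $u$: $u(x,0) = T(x,0) = \sin(2 x)$. The boundary conditions carry over: $u(0,t) = u(\pi,t) = 0$.
Separating variables: $u = \sum c_n e^{-n^2t} \sin(nx)$. From $u(x,0) = \sin(2 x)$: $c_2=1$.
So $u(x,t) = e^{-4 t} \sin(2 x)$, and $T(x,t) = e^{2t}u(x,t)$.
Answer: $T(x, t) = e^{-2 t} \sin(2 x)$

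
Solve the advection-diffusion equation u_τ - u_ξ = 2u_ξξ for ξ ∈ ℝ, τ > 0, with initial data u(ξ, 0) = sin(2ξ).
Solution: Moving frame: η = ξ + τ, σ = τ, u = w(η,σ), so u_τ = w_σ + w_η and u_ξξ = w_ηη.
Hence u_τ - u_ξ = w_σ and the PDE becomes the heat equation w_σ = 2w_ηη on η ∈ ℝ.
Initial data: w(η,0) = u(η,0) = sin(2η). Each mode sin(nη) decays as exp(-2n²σ) on ℝ, so w(η,σ) = Σ c_n exp(-2n²σ) sin(nη) with c_2=1: w(η,σ) = exp(-8σ)sin(2η).
Substituting back: u(ξ,τ) = w(ξ + τ, τ).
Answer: u(ξ, τ) = exp(-8τ)sin(2ξ + 2τ)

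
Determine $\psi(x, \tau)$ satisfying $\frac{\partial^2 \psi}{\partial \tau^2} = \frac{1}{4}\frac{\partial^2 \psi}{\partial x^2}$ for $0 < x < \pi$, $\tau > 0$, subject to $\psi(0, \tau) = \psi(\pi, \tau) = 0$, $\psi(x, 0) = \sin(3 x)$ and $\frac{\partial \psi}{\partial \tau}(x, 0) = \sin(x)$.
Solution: Using separation of variables $\psi = X(x)T(\tau)$:
Eigenfunctions: $\sin(nx)$, $n = 1, 2, 3, \ldots$
General solution: $\psi(x, \tau) = \sum [A_n \cos(n \tau/2) + B_n \sin(n \tau/2)] \sin(nx)$
From $\psi(x,0) = \sin(3 x)$: $A_3=1$. From $\psi_{\tau}(x,0) = \sin(x)$, using $\psi_{\tau}(x,0) = \sum \omega_n B_n \sin(nx)$ with $\omega_n = n/2$: $B_1 = 1/(1/2) = 2$.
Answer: $\psi(x, \tau) = 2 \sin(\tau/2) \sin(x) + \sin(3 x) \cos(3 \tau/2)$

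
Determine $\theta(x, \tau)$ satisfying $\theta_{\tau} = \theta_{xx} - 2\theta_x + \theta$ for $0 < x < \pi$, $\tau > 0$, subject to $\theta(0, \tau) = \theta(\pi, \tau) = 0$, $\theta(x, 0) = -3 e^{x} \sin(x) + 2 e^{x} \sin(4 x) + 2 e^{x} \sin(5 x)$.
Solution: Substitute $\theta = e^{x}u$, i.e. $u = e^{-x}\theta$.
By the product rule, $\theta_x = e^{x}(u_x + u)$, $\theta_{xx} = e^{x}(u_{xx} + 2u_x + u)$, $\theta_{\tau} = e^{x}u_{\tau}$.
Substituting into the PDE and dividing by $e^{x}$: $u_{\tau} = (u_{xx} + 2u_x + u) - 2(u_x + u) + u$.
The lower-order terms cancel, leaving the standard heat equation $u_{\tau} = u_{xx}$.
Initial data for $u$: $u(x,0) = e^{-x}\theta(x,0) = -3 \sin(x) + 2 \sin(4 x) + 2 \sin(5 x)$. The boundary conditions carry over: $u(0,\tau) = u(\pi,\tau) = 0$.
Solve for $u$:
  Using separation of variables $u = X(x)G(\tau)$:
  Eigenfunctions: $\sin(nx)$, $n = 1, 2, 3, \ldots$
  General solution: $u(x, \tau) = \sum c_n \sin(nx) e^{-n^2 \tau}$
  Matching $u(x,0) = -3 \sin(x) + 2 \sin(4 x) + 2 \sin(5 x)$ term by term: $c_1=-3, c_4=2, c_5=2$.
Hence $u(x,\tau) = -3 e^{-\tau} \sin(x) + 2 e^{-16 \tau} \sin(4 x) + 2 e^{-25 \tau} \sin(5 x)$.
Transform back: $\theta(x,\tau) = e^{x}u(x,\tau)$.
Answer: $\theta(x, \tau) = -3 e^{-\tau} e^{x} \sin(x) + 2 e^{-16 \tau} e^{x} \sin(4 x) + 2 e^{-25 \tau} e^{x} \sin(5 x)$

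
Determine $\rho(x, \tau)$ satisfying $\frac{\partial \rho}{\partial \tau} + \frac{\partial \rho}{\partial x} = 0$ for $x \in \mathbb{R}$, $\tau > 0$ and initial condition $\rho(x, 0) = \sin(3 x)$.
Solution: By characteristics ($dx/d\tau = 1$), $\rho(x,\tau) = f(x - \tau)$ with $f = \rho( \cdot , 0)$.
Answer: $\rho(x, \tau) = - \sin(3 \tau - 3 x)$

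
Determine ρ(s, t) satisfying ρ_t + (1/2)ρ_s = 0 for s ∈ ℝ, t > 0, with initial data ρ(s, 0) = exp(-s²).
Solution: By method of characteristics (waves move right with speed 1/2):
Along characteristics s - (1/2)t = const, ρ is constant, so ρ(s,t) = f(s - (1/2)t) with f = ρ(·, 0).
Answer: ρ(s, t) = exp(-(s - t/2)²)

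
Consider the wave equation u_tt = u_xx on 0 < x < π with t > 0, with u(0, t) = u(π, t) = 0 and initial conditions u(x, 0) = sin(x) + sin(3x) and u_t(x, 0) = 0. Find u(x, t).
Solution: Using separation of variables u = X(x)T(t):
Eigenfunctions: sin(nx), n = 1, 2, 3, ...
General solution: u(x, t) = Σ [A_n cos(n t) + B_n sin(n t)] sin(nx)
From u(x,0) = sin(x) + sin(3x): A_1=1, A_3=1. From u_t(x,0) = 0: all B_n = 0.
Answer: u(x, t) = sin(x)cos(t) + sin(3x)cos(3t)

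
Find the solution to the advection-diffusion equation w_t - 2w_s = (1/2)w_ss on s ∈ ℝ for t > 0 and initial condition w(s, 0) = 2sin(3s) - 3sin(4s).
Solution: Change to a moving frame: let η = s + 2t, σ = t and write w(s,t) = u(η,σ).
By the chain rule w_t = u_σ + 2u_η, w_s = u_η, w_ss = u_ηη.
Then w_t - 2w_s = u_σ: the advection term cancels and the PDE becomes the heat equation u_σ = (1/2)u_ηη on η ∈ ℝ.
Initial data: u(η,0) = w(η,0) = 2sin(3η) - 3sin(4η).
On η ∈ ℝ each mode satisfies (sin(nη))″ = -n² sin(nη), so exp(-n²σ/2) sin(nη) solves the heat equation; by superposition u(η,σ) = Σ c_n exp(-n²σ/2) sin(nη).
Reading off the coefficients: c_3=2, c_4=-3, so u(η,σ) = -3exp(-8σ)sin(4η) + 2exp(-9σ/2)sin(3η).
Substituting back η = s + 2t, σ = t: w(s,t) = u(s + 2t, t).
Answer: w(s, t) = -3exp(-8t)sin(4s + 8t) + 2exp(-9t/2)sin(3s + 6t)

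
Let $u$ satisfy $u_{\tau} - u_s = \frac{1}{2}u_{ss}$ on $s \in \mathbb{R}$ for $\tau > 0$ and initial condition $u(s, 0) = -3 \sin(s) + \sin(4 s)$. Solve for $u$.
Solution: Moving frame: $\eta = s + \tau$, $\sigma = \tau$, $u = w(\eta,\sigma)$, so $u_{\tau} = w_{\sigma} + w_{\eta}$ and $u_{ss} = w_{\eta\eta}$.
Hence $u_{\tau} - u_s = w_{\sigma}$ and the PDE becomes the heat equation $w_{\sigma} = \frac{1}{2}w_{\eta\eta}$ on $\eta \in \mathbb{R}$.
Initial data: $w(\eta,0) = u(\eta,0) = -3 \sin(\eta) + \sin(4 \eta)$. Each mode $\sin(n\eta)$ decays as $e^{-n^2\sigma/2}$ on $\mathbb{R}$, so $w(\eta,\sigma) = \sum c_n e^{-n^2\sigma/2} \sin(n\eta)$ with $c_1=-3, c_4=1$: $w(\eta,\sigma) = e^{-8 \sigma} \sin(4 \eta) - 3 e^{-\sigma/2} \sin(\eta)$.
Substituting back: $u(s,\tau) = w(s + \tau, \tau)$.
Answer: $u(s, \tau) = e^{-8 \tau} \sin(4 \tau + 4 s) - 3 e^{-\tau/2} \sin(\tau + s)$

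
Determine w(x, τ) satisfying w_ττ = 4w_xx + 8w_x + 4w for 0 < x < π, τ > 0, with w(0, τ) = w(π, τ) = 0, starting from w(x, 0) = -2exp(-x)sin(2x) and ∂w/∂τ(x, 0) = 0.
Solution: Substitute w = exp(-x)u, i.e. u = exp(x)w.
By the product rule, w_x = exp(-x)(u_x - u), w_xx = exp(-x)(u_xx - 2u_x + u), w_ττ = exp(-x)u_ττ.
Substituting into the PDE and dividing by exp(-x): u_ττ = 4(u_xx - 2u_x + u) + 8(u_x - u) + 4u.
The lower-order terms cancel, leaving the standard wave equation u_ττ = 4u_xx.
Initial data for u: u(x,0) = exp(x)w(x,0) = -2sin(2x); u_τ(x,0) = exp(x)w_τ(x,0) = 0. The boundary conditions carry over: u(0,τ) = u(π,τ) = 0.
Solve for u:
  Using separation of variables u = X(x)T(τ):
  Eigenfunctions: sin(nx), n = 1, 2, 3, ...
  General solution: u(x, τ) = Σ [A_n cos(2n τ) + B_n sin(2n τ)] sin(nx)
  From u(x,0) = -2sin(2x): A_2=-2. From u_τ(x,0) = 0: all B_n = 0.
Hence u(x,τ) = -2sin(2x)cos(4τ).
Transform back: w(x,τ) = exp(-x)u(x,τ).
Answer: w(x, τ) = -2exp(-x)sin(2x)cos(4τ)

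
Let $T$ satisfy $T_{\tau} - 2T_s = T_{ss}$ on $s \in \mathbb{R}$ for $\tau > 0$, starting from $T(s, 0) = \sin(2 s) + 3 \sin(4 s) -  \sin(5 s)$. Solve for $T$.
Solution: Moving frame: $\eta = s + 2\tau$, $\sigma = \tau$, $T = u(\eta,\sigma)$, so $T_{\tau} = u_{\sigma} + 2u_{\eta}$ and $T_{ss} = u_{\eta\eta}$.
Hence $T_{\tau} - 2T_s = u_{\sigma}$ and the PDE becomes the heat equation $u_{\sigma} = u_{\eta\eta}$ on $\eta \in \mathbb{R}$.
Initial data: $u(\eta,0) = T(\eta,0) = \sin(2 \eta) + 3 \sin(4 \eta) - \sin(5 \eta)$. Each mode $\sin(n\eta)$ decays as $e^{-n^2\sigma}$ on $\mathbb{R}$, so $u(\eta,\sigma) = \sum c_n e^{-n^2\sigma} \sin(n\eta)$ with $c_2=1, c_4=3, c_5=-1$: $u(\eta,\sigma) = e^{-4 \sigma} \sin(2 \eta) + 3 e^{-16 \sigma} \sin(4 \eta) - e^{-25 \sigma} \sin(5 \eta)$.
Substituting back: $T(s,\tau) = u(s + 2\tau, \tau)$.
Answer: $T(s, \tau) = e^{-4 \tau} \sin(4 \tau + 2 s) + 3 e^{-16 \tau} \sin(8 \tau + 4 s) -  e^{-25 \tau} \sin(10 \tau + 5 s)$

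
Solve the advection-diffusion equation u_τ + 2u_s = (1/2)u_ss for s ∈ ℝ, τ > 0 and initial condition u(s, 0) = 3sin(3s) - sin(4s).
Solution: Change to a moving frame: let η = s - 2τ, σ = τ and write u(s,τ) = w(η,σ).
By the chain rule u_τ = w_σ - 2w_η, u_s = w_η, u_ss = w_ηη.
Then u_τ + 2u_s = w_σ: the advection term cancels and the PDE becomes the heat equation w_σ = (1/2)w_ηη on η ∈ ℝ.
Initial data: w(η,0) = u(η,0) = 3sin(3η) - sin(4η).
On η ∈ ℝ each mode satisfies (sin(nη))″ = -n² sin(nη), so exp(-n²σ/2) sin(nη) solves the heat equation; by superposition w(η,σ) = Σ c_n exp(-n²σ/2) sin(nη).
Reading off the coefficients: c_3=3, c_4=-1, so w(η,σ) = -exp(-8σ)sin(4η) + 3exp(-9σ/2)sin(3η).
Substituting back η = s - 2τ, σ = τ: u(s,τ) = w(s - 2τ, τ).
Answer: u(s, τ) = -exp(-8τ)sin(4s - 8τ) + 3exp(-9τ/2)sin(3s - 6τ)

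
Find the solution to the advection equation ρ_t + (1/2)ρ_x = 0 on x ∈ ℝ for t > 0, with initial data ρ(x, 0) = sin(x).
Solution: By characteristics (dx/dt = 1/2), ρ(x,t) = f(x - (1/2)t) with f = ρ(·, 0).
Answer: ρ(x, t) = -sin(t/2 - x)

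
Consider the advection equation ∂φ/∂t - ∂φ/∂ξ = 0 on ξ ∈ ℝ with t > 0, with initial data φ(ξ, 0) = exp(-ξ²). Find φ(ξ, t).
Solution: By method of characteristics (waves move left with speed 1):
Along characteristics ξ + t = const, φ is constant, so φ(ξ,t) = f(ξ + t) with f = φ(·, 0).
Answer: φ(ξ, t) = exp(-(t + ξ)²)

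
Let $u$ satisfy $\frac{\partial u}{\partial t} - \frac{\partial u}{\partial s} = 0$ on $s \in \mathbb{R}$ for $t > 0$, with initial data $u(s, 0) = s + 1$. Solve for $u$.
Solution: By characteristics ($ds/dt = -1$), $u(s,t) = f(s + t)$ with $f = u( \cdot , 0)$.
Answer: $u(s, t) = s + t + 1$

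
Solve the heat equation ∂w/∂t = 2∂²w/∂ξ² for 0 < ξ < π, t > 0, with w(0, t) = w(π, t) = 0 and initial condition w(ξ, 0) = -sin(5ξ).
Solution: Using separation of variables w = X(ξ)T(t):
Eigenfunctions: sin(nξ), n = 1, 2, 3, ...
General solution: w(ξ, t) = Σ c_n sin(nξ) exp(-2n² t)
Matching w(ξ,0) = -sin(5ξ) term by term: c_5=-1.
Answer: w(ξ, t) = -exp(-50t)sin(5ξ)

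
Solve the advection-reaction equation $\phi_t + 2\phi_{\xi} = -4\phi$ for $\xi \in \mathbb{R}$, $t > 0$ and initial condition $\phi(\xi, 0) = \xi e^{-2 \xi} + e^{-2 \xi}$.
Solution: Substitute $\phi = e^{-2\xi}u$, i.e. $u = e^{2\xi}\phi$.
By the product rule, $\phi_{\xi} = e^{-2\xi}(u_{\xi} - 2u)$, $\phi_t = e^{-2\xi}u_t$.
Substituting into the PDE and dividing by $e^{-2\xi}$: $u_t + 2(u_{\xi} - 2u) = -4u$.
The lower-order terms cancel, leaving the standard advection equation $u_t + 2u_{\xi} = 0$.
Initial data for $u$: $u(\xi,0) = e^{2\xi}\phi(\xi,0) = \xi + 1$.
Solve for $u$:
  By method of characteristics (waves move right with speed 2):
  Along characteristics $\xi - 2t =$ const, $u$ is constant, so $u(\xi,t) = f(\xi - 2t)$ with $f = u( \cdot , 0)$.
Hence $u(\xi,t) = -2 t + \xi + 1$.
Transform back: $\phi(\xi,t) = e^{-2\xi}u(\xi,t)$.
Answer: $\phi(\xi, t) = \xi e^{-2 \xi} - 2 t e^{-2 \xi} + e^{-2 \xi}$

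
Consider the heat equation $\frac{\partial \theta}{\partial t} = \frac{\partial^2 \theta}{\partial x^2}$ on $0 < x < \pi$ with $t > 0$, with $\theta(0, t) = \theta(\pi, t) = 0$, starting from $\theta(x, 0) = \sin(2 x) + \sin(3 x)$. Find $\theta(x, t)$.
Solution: Using separation of variables $\theta = X(x)G(t)$:
Eigenfunctions: $\sin(nx)$, $n = 1, 2, 3, \ldots$
General solution: $\theta(x, t) = \sum c_n \sin(nx) e^{-n^2 t}$
Matching $\theta(x,0) = \sin(2 x) + \sin(3 x)$ term by term: $c_2=1, c_3=1$.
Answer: $\theta(x, t) = e^{-4 t} \sin(2 x) + e^{-9 t} \sin(3 x)$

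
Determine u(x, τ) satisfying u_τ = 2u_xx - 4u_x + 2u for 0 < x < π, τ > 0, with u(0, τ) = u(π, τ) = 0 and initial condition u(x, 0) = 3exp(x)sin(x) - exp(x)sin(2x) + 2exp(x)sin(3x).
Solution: Substitute u = exp(x)w, i.e. w = exp(-x)u.
By the product rule, u_x = exp(x)(w_x + w), u_xx = exp(x)(w_xx + 2w_x + w), u_τ = exp(x)w_τ.
Substituting into the PDE and dividing by exp(x): w_τ = 2(w_xx + 2w_x + w) - 4(w_x + w) + 2w.
The lower-order terms cancel, leaving the standard heat equation w_τ = 2w_xx.
Initial data for w: w(x,0) = exp(-x)u(x,0) = 3sin(x) - sin(2x) + 2sin(3x). The boundary conditions carry over: w(0,τ) = w(π,τ) = 0.
Solve for w:
  Using separation of variables w = X(x)T(τ):
  Eigenfunctions: sin(nx), n = 1, 2, 3, ...
  General solution: w(x, τ) = Σ c_n sin(nx) exp(-2n² τ)
  Matching w(x,0) = 3sin(x) - sin(2x) + 2sin(3x) term by term: c_1=3, c_2=-1, c_3=2.
Hence w(x,τ) = 3exp(-2τ)sin(x) - exp(-8τ)sin(2x) + 2exp(-18τ)sin(3x).
Transform back: u(x,τ) = exp(x)w(x,τ).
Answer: u(x, τ) = 3exp(x)exp(-2τ)sin(x) - exp(x)exp(-8τ)sin(2x) + 2exp(x)exp(-18τ)sin(3x)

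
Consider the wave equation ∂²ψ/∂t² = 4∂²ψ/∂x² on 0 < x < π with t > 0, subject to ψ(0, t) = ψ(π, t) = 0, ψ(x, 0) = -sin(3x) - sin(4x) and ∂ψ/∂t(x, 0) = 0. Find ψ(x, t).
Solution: Separating variables: ψ = Σ [A_n cos(ω_n t) + B_n sin(ω_n t)] sin(nx), ω_n = 2n. From ICs: A_3=-1, A_4=-1.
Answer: ψ(x, t) = -sin(3x)cos(6t) - sin(4x)cos(8t)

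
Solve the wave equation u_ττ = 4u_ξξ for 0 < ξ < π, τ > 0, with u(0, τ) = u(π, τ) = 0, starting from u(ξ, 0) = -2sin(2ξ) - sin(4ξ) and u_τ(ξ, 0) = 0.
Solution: Using separation of variables u = X(ξ)T(τ):
Eigenfunctions: sin(nξ), n = 1, 2, 3, ...
General solution: u(ξ, τ) = Σ [A_n cos(2n τ) + B_n sin(2n τ)] sin(nξ)
From u(ξ,0) = -2sin(2ξ) - sin(4ξ): A_2=-2, A_4=-1. From u_τ(ξ,0) = 0: all B_n = 0.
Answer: u(ξ, τ) = -2sin(2ξ)cos(4τ) - sin(4ξ)cos(8τ)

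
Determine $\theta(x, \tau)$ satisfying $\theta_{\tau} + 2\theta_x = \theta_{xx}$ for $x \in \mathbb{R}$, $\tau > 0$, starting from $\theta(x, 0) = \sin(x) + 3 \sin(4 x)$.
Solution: Moving frame: $\eta = x - 2\tau$, $\sigma = \tau$, $\theta = u(\eta,\sigma)$, so $\theta_{\tau} = u_{\sigma} - 2u_{\eta}$ and $\theta_{xx} = u_{\eta\eta}$.
Hence $\theta_{\tau} + 2\theta_x = u_{\sigma}$ and the PDE becomes the heat equation $u_{\sigma} = u_{\eta\eta}$ on $\eta \in \mathbb{R}$.
Initial data: $u(\eta,0) = \theta(\eta,0) = \sin(\eta) + 3 \sin(4 \eta)$. Each mode $\sin(n\eta)$ decays as $e^{-n^2\sigma}$ on $\mathbb{R}$, so $u(\eta,\sigma) = \sum c_n e^{-n^2\sigma} \sin(n\eta)$ with $c_1=1, c_4=3$: $u(\eta,\sigma) = e^{-\sigma} \sin(\eta) + 3 e^{-16 \sigma} \sin(4 \eta)$.
Substituting back: $\theta(x,\tau) = u(x - 2\tau, \tau)$.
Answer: $\theta(x, \tau) = - e^{-\tau} \sin(2 \tau - x) - 3 e^{-16 \tau} \sin(8 \tau - 4 x)$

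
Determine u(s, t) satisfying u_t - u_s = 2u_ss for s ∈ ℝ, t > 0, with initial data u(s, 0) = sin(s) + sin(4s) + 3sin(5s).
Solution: Moving frame: η = s + t, σ = t, u = w(η,σ), so u_t = w_σ + w_η and u_ss = w_ηη.
Hence u_t - u_s = w_σ and the PDE becomes the heat equation w_σ = 2w_ηη on η ∈ ℝ.
Initial data: w(η,0) = u(η,0) = sin(η) + sin(4η) + 3sin(5η). Each mode sin(nη) decays as exp(-2n²σ) on ℝ, so w(η,σ) = Σ c_n exp(-2n²σ) sin(nη) with c_1=1, c_4=1, c_5=3: w(η,σ) = exp(-2σ)sin(η) + exp(-32σ)sin(4η) + 3exp(-50σ)sin(5η).
Substituting back: u(s,t) = w(s + t, t).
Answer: u(s, t) = exp(-2t)sin(s + t) + exp(-32t)sin(4s + 4t) + 3exp(-50t)sin(5s + 5t)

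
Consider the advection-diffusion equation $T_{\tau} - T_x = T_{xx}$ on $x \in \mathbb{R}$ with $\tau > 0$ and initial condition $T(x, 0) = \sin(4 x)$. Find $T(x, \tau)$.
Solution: Change to a moving frame: let $\eta = x + \tau$, $\sigma = \tau$ and write $T(x,\tau) = u(\eta,\sigma)$.
By the chain rule $T_{\tau} = u_{\sigma} + u_{\eta}$, $T_x = u_{\eta}$, $T_{xx} = u_{\eta\eta}$.
Then $T_{\tau} - T_x = u_{\sigma}$: the advection term cancels and the PDE becomes the heat equation $u_{\sigma} = u_{\eta\eta}$ on $\eta \in \mathbb{R}$.
Initial data: $u(\eta,0) = T(\eta,0) = \sin(4 \eta)$.
On $\eta \in \mathbb{R}$ each mode satisfies $(\sin(n\eta))'' = -n^2 \sin(n\eta)$, so $e^{-n^2\sigma} \sin(n\eta)$ solves the heat equation; by superposition $u(\eta,\sigma) = \sum c_n e^{-n^2\sigma} \sin(n\eta)$.
Reading off the coefficients: $c_4=1$, so $u(\eta,\sigma) = e^{-16 \sigma} \sin(4 \eta)$.
Substituting back $\eta = x + \tau$, $\sigma = \tau$: $T(x,\tau) = u(x + \tau, \tau)$.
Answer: $T(x, \tau) = e^{-16 \tau} \sin(4 \tau + 4 x)$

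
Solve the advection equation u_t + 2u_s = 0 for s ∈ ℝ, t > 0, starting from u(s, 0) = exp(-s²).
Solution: By method of characteristics (waves move right with speed 2):
Along characteristics s - 2t = const, u is constant, so u(s,t) = f(s - 2t) with f = u(·, 0).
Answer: u(s, t) = exp(-(s - 2t)²)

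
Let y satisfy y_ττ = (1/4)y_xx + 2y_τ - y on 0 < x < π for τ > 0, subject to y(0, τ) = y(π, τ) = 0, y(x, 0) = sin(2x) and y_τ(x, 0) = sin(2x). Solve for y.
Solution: Substitute y = exp(τ)u.
Then y_τ = exp(τ)(u_τ + u), y_ττ = exp(τ)(u_ττ + 2u_τ + u), y_xx = exp(τ)u_xx; substituting and dividing by exp(τ), the lower-order terms cancel: u_ττ = (1/4)u_xx (standard wave equation).
Data for u: u(x,0) = y(x,0) = sin(2x); u_τ(x,0) = y_τ(x,0) - y(x,0) = 0. The boundary conditions carry over: u(0,τ) = u(π,τ) = 0.
Separating variables: u = Σ [A_n cos(ω_n τ) + B_n sin(ω_n τ)] sin(nx), ω_n = n/2. From ICs: A_2=1.
So u(x,τ) = sin(2x)cos(τ), and y(x,τ) = exp(τ)u(x,τ).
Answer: y(x, τ) = exp(τ)sin(2x)cos(τ)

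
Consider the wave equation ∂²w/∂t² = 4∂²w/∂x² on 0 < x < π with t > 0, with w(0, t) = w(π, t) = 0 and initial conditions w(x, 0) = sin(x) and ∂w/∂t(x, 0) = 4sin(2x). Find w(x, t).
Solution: Separating variables: w = Σ [A_n cos(ω_n t) + B_n sin(ω_n t)] sin(nx), ω_n = 2n. From ICs (B_n = velocity coefficient / ω_n): A_1=1, B_2=1.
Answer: w(x, t) = sin(4t)sin(2x) + sin(x)cos(2t)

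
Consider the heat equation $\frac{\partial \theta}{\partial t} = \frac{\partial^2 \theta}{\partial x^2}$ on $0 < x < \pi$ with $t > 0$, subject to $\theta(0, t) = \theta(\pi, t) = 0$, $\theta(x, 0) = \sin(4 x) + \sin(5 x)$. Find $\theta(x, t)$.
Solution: Separating variables: $\theta = \sum c_n e^{-n^2t} \sin(nx)$. From $\theta(x,0) = \sin(4 x) + \sin(5 x)$: $c_4=1, c_5=1$.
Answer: $\theta(x, t) = e^{-16 t} \sin(4 x) + e^{-25 t} \sin(5 x)$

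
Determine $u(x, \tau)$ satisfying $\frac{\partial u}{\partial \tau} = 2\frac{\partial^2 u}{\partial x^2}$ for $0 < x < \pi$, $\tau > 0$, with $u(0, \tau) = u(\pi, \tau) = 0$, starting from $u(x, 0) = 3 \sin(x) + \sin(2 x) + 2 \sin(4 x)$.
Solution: Using separation of variables $u = X(x)T(\tau)$:
Eigenfunctions: $\sin(nx)$, $n = 1, 2, 3, \ldots$
General solution: $u(x, \tau) = \sum c_n \sin(nx) e^{-2n^2 \tau}$
Matching $u(x,0) = 3 \sin(x) + \sin(2 x) + 2 \sin(4 x)$ term by term: $c_1=3, c_2=1, c_4=2$.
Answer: $u(x, \tau) = 3 e^{-2 \tau} \sin(x) + e^{-8 \tau} \sin(2 x) + 2 e^{-32 \tau} \sin(4 x)$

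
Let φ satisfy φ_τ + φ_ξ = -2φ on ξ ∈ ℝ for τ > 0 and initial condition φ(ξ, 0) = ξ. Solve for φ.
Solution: Substitute φ = exp(-2τ)u, i.e. u = exp(2τ)φ.
By the product rule, φ_τ = exp(-2τ)(u_τ - 2u), φ_ξ = exp(-2τ)u_ξ.
Substituting into the PDE and dividing by exp(-2τ): u_τ - 2u + u_ξ = -2u.
The lower-order terms cancel, leaving the standard advection equation u_τ + u_ξ = 0.
Initial data for u: u(ξ,0) = φ(ξ,0) = ξ.
Solve for u:
  By method of characteristics (waves move right with speed 1):
  Along characteristics ξ - τ = const, u is constant, so u(ξ,τ) = f(ξ - τ) with f = u(·, 0).
Hence u(ξ,τ) = ξ - τ.
Transform back: φ(ξ,τ) = exp(-2τ)u(ξ,τ).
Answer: φ(ξ, τ) = ξexp(-2τ) - τexp(-2τ)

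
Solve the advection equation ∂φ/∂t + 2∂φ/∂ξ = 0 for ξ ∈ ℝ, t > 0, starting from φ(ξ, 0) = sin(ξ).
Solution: By characteristics (dξ/dt = 2), φ(ξ,t) = f(ξ - 2t) with f = φ(·, 0).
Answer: φ(ξ, t) = -sin(2t - ξ)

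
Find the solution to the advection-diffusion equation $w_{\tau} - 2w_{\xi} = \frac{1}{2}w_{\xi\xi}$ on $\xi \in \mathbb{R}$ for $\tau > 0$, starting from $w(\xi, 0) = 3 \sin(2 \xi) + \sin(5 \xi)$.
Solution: Change to a moving frame: let $\eta = \xi + 2\tau$, $\sigma = \tau$ and write $w(\xi,\tau) = u(\eta,\sigma)$.
By the chain rule $w_{\tau} = u_{\sigma} + 2u_{\eta}$, $w_{\xi} = u_{\eta}$, $w_{\xi\xi} = u_{\eta\eta}$.
Then $w_{\tau} - 2w_{\xi} = u_{\sigma}$: the advection term cancels and the PDE becomes the heat equation $u_{\sigma} = \frac{1}{2}u_{\eta\eta}$ on $\eta \in \mathbb{R}$.
Initial data: $u(\eta,0) = w(\eta,0) = 3 \sin(2 \eta) + \sin(5 \eta)$.
On $\eta \in \mathbb{R}$ each mode satisfies $(\sin(n\eta))'' = -n^2 \sin(n\eta)$, so $e^{-n^2\sigma/2} \sin(n\eta)$ solves the heat equation; by superposition $u(\eta,\sigma) = \sum c_n e^{-n^2\sigma/2} \sin(n\eta)$.
Reading off the coefficients: $c_2=3, c_5=1$, so $u(\eta,\sigma) = 3 e^{-2 \sigma} \sin(2 \eta) + e^{-25 \sigma/2} \sin(5 \eta)$.
Substituting back $\eta = \xi + 2\tau$, $\sigma = \tau$: $w(\xi,\tau) = u(\xi + 2\tau, \tau)$.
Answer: $w(\xi, \tau) = 3 e^{-2 \tau} \sin(4 \tau + 2 \xi) + e^{-25 \tau/2} \sin(10 \tau + 5 \xi)$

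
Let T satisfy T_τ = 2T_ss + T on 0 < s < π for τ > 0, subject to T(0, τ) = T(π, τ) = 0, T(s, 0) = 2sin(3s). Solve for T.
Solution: Substitute T = exp(τ)u.
Then T_τ = exp(τ)(u_τ + u), T_ss = exp(τ)u_ss; substituting and dividing by exp(τ), the lower-order terms cancel: u_τ = 2u_ss (standard heat equation).
Data for u: u(s,0) = T(s,0) = 2sin(3s). The boundary conditions carry over: u(0,τ) = u(π,τ) = 0.
Separating variables: u = Σ c_n exp(-2n²τ) sin(ns). From u(s,0) = 2sin(3s): c_3=2.
So u(s,τ) = 2exp(-18τ)sin(3s), and T(s,τ) = exp(τ)u(s,τ).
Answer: T(s, τ) = 2exp(-17τ)sin(3s)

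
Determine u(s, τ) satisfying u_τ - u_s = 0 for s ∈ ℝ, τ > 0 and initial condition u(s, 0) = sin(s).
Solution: By characteristics (ds/dτ = -1), u(s,τ) = f(s + τ) with f = u(·, 0).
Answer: u(s, τ) = sin(s + τ)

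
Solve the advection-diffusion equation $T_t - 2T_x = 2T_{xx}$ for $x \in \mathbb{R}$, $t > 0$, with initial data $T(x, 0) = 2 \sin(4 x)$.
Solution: Moving frame: $\eta = x + 2t$, $\sigma = t$, $T = u(\eta,\sigma)$, so $T_t = u_{\sigma} + 2u_{\eta}$ and $T_{xx} = u_{\eta\eta}$.
Hence $T_t - 2T_x = u_{\sigma}$ and the PDE becomes the heat equation $u_{\sigma} = 2u_{\eta\eta}$ on $\eta \in \mathbb{R}$.
Initial data: $u(\eta,0) = T(\eta,0) = 2 \sin(4 \eta)$. Each mode $\sin(n\eta)$ decays as $e^{-2n^2\sigma}$ on $\mathbb{R}$, so $u(\eta,\sigma) = \sum c_n e^{-2n^2\sigma} \sin(n\eta)$ with $c_4=2$: $u(\eta,\sigma) = 2 e^{-32 \sigma} \sin(4 \eta)$.
Substituting back: $T(x,t) = u(x + 2t, t)$.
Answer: $T(x, t) = 2 e^{-32 t} \sin(8 t + 4 x)$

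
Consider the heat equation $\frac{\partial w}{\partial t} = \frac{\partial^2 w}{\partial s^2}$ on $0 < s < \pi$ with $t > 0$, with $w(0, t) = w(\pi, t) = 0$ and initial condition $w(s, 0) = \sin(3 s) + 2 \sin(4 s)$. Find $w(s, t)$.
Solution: Using separation of variables $w = X(s)T(t)$:
Eigenfunctions: $\sin(ns)$, $n = 1, 2, 3, \ldots$
General solution: $w(s, t) = \sum c_n \sin(ns) e^{-n^2 t}$
Matching $w(s,0) = \sin(3 s) + 2 \sin(4 s)$ term by term: $c_3=1, c_4=2$.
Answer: $w(s, t) = e^{-9 t} \sin(3 s) + 2 e^{-16 t} \sin(4 s)$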